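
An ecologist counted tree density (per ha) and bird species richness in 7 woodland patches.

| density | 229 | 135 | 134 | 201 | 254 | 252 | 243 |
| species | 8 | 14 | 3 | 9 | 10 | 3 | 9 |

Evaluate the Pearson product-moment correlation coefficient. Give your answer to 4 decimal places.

n = 7, Σx = 1448, Σy = 56, Σx² = 316092, Σy² = 540, Σxy = 11416
nΣxy − ΣxΣy = 79912 − 81088 = -1176
nΣx² − (Σx)² = 2212644 − 2096704 = 115940; nΣy² − (Σy)² = 3780 − 3136 = 644
r = -1176 / √(115940 × 644) = -1176 / 8640.9120 ≈ -0.1361

-0.1361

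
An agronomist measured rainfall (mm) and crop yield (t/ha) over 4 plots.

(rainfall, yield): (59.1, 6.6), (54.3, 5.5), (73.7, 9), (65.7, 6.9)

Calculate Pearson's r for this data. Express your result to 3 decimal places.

0.968

n = 4, Σx = 252.8, Σy = 28, Σx² = 16189.48, Σy² = 202.42, Σxy = 1805.34
nΣxy − ΣxΣy = 7221.36 − 7078.4 = 142.96
nΣx² − (Σx)² = 64757.92 − 63907.84 = 850.08; nΣy² − (Σy)² = 809.68 − 784 = 25.68
r = 142.96 / √(850.08 × 25.68) = 142.96 / 147.7500 ≈ 0.968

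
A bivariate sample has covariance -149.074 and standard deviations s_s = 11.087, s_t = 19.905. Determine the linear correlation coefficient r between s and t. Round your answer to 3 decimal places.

r = Cov(s,t) / (s_s · s_t) = -149.074 / (11.087 × 19.905)
  = -149.074 / 220.6867 ≈ -0.676

-0.676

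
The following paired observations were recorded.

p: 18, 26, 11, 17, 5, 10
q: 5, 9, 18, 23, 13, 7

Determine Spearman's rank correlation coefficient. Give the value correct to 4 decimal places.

Rank p: 5, 6, 3, 4, 1, 2
Rank q: 1, 3, 5, 6, 4, 2
d = rank(p) − rank(q): 4, 3, -2, -2, -3, 0; Σd² = 42
ρ = 1 − 6Σd² / [n(n²−1)] = 1 − 6×42 / (6×35) = 1 − 252/210 ≈ -0.2000

-0.2000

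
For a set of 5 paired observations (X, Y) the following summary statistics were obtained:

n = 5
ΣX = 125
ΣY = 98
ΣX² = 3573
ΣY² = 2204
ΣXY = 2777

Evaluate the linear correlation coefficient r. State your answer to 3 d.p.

r = (nΣXY − ΣXΣY) / √[(nΣX² − (ΣX)²)(nΣY² − (ΣY)²)]
Numerator: 5×2777 − 125×98 = 1635
Denominator: √[(17865 − 15625)(11020 − 9604)] = √[2240 × 1416] = 1780.9660
r = 1635 / 1780.9660 ≈ 0.918

0.918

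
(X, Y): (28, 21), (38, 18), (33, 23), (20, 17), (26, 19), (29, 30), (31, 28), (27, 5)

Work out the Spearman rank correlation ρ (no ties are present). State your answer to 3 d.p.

0.452

Rank X: 4, 8, 7, 1, 2, 5, 6, 3
Rank Y: 5, 3, 6, 2, 4, 8, 7, 1
d = rank(X) − rank(Y): -1, 5, 1, -1, -2, -3, -1, 2; Σd² = 46
ρ = 1 − 6Σd² / [n(n²−1)] = 1 − 6×46 / (8×63) = 1 − 276/504 ≈ 0.452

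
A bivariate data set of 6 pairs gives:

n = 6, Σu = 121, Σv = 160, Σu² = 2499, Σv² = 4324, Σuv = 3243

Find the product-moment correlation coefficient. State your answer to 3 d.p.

r = (nΣuv − ΣuΣv) / √[(nΣu² − (Σu)²)(nΣv² − (Σv)²)]
Numerator: 6×3243 − 121×160 = 98
Denominator: √[(14994 − 14641)(25944 − 25600)] = √[353 × 344] = 348.4709
r = 98 / 348.4709 ≈ 0.281

0.281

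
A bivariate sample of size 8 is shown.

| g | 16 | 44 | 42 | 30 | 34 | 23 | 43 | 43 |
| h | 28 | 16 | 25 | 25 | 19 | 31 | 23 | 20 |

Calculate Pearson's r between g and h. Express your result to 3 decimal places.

n = 8, Σg = 275, Σh = 187, Σg² = 10239, Σh² = 4541, Σgh = 6160
nΣgh − ΣgΣh = 49280 − 51425 = -2145
nΣg² − (Σg)² = 81912 − 75625 = 6287; nΣh² − (Σh)² = 36328 − 34969 = 1359
r = -2145 / √(6287 × 1359) = -2145 / 2923.0178 ≈ -0.734

-0.734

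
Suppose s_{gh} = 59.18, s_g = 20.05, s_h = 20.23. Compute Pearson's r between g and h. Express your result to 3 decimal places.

0.146

r = Cov(g,h) / (s_g · s_h) = 59.18 / (20.05 × 20.23)
  = 59.18 / 405.6115 ≈ 0.146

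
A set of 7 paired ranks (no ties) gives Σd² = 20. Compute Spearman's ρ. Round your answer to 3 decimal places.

ρ = 1 − 6Σd² / [n(n²−1)] = 1 − 6×20 / (7×48)
  = 1 − 120/336 = 1 − 0.3571 ≈ 0.643

0.643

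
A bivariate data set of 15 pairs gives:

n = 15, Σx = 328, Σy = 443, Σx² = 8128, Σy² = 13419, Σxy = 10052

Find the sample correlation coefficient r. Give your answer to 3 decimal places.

0.644

r = (nΣxy − ΣxΣy) / √[(nΣx² − (Σx)²)(nΣy² − (Σy)²)]
Numerator: 15×10052 − 328×443 = 5476
Denominator: √[(121920 − 107584)(201285 − 196249)] = √[14336 × 5036] = 8496.8286
r = 5476 / 8496.8286 ≈ 0.644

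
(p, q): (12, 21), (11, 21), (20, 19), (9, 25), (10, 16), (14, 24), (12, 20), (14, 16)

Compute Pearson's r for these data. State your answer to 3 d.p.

n = 8, Σp = 102, Σq = 162, Σp² = 1382, Σq² = 3356, Σpq = 2048
nΣpq − ΣpΣq = 16384 − 16524 = -140
nΣp² − (Σp)² = 11056 − 10404 = 652; nΣq² − (Σq)² = 26848 − 26244 = 604
r = -140 / √(652 × 604) = -140 / 627.5412 ≈ -0.223

-0.223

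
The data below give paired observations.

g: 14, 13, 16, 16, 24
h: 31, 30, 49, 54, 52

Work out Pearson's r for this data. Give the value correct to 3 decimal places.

0.660

n = 5, Σg = 83, Σh = 216, Σg² = 1453, Σh² = 9882, Σgh = 3720
nΣgh − ΣgΣh = 18600 − 17928 = 672
nΣg² − (Σg)² = 7265 − 6889 = 376; nΣh² − (Σh)² = 49410 − 46656 = 2754
r = 672 / √(376 × 2754) = 672 / 1017.5972 ≈ 0.660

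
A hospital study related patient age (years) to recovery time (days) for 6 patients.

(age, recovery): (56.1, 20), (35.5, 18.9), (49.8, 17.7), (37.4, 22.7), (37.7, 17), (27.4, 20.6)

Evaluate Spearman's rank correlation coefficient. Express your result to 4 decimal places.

Rank age: 6, 2, 5, 3, 4, 1
Rank recovery: 4, 3, 2, 6, 1, 5
d = rank(age) − rank(recovery): 2, -1, 3, -3, 3, -4; Σd² = 48
ρ = 1 − 6Σd² / [n(n²−1)] = 1 − 6×48 / (6×35) = 1 − 288/210 ≈ -0.3714

-0.3714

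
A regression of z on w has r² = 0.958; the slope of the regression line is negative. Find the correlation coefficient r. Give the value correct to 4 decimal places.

-0.9788

|r| = √0.958 = 0.9788
The association is negative, so r = −0.9788.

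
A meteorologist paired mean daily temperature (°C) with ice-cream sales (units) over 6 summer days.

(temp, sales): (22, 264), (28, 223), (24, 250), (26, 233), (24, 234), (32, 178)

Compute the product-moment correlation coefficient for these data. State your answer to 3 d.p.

-0.968

n = 6, Σx = 156, Σy = 1382, Σx² = 4120, Σy² = 322654, Σxy = 35422
nΣxy − ΣxΣy = 212532 − 215592 = -3060
nΣx² − (Σx)² = 24720 − 24336 = 384; nΣy² − (Σy)² = 1935924 − 1909924 = 26000
r = -3060 / √(384 × 26000) = -3060 / 3159.7468 ≈ -0.968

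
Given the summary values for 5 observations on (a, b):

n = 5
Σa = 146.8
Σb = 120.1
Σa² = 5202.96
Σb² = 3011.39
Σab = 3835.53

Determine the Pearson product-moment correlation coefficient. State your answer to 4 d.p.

r = (nΣab − ΣaΣb) / √[(nΣa² − (Σa)²)(nΣb² − (Σb)²)]
Numerator: 5×3835.53 − 146.8×120.1 = 1546.97
Denominator: √[(26014.8 − 21550.24)(15056.95 − 14424.01)] = √[4464.56 × 632.94] = 1681.0112
r = 1546.97 / 1681.0112 ≈ 0.9203

0.9203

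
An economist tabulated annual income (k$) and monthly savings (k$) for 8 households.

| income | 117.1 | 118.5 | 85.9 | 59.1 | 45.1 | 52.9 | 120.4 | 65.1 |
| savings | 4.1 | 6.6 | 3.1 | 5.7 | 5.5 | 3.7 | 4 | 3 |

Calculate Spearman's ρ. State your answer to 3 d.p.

0.071

Rank income: 6, 7, 5, 3, 1, 2, 8, 4
Rank savings: 5, 8, 2, 7, 6, 3, 4, 1
d = rank(income) − rank(savings): 1, -1, 3, -4, -5, -1, 4, 3; Σd² = 78
ρ = 1 − 6Σd² / [n(n²−1)] = 1 − 6×78 / (8×63) = 1 − 468/504 ≈ 0.071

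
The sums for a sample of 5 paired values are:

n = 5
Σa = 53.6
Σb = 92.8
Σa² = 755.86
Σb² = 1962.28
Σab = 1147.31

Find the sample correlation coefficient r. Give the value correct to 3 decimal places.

0.731

r = (nΣab − ΣaΣb) / √[(nΣa² − (Σa)²)(nΣb² − (Σb)²)]
Numerator: 5×1147.31 − 53.6×92.8 = 762.47
Denominator: √[(3779.3 − 2872.96)(9811.4 − 8611.84)] = √[906.34 × 1199.56] = 1042.6932
r = 762.47 / 1042.6932 ≈ 0.731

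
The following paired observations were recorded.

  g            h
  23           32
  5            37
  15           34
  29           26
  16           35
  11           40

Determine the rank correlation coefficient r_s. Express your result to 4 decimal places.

-0.8857

Rank g: 5, 1, 3, 6, 4, 2
Rank h: 2, 5, 3, 1, 4, 6
d = rank(g) − rank(h): 3, -4, 0, 5, 0, -4; Σd² = 66
ρ = 1 − 6Σd² / [n(n²−1)] = 1 − 6×66 / (6×35) = 1 − 396/210 ≈ -0.8857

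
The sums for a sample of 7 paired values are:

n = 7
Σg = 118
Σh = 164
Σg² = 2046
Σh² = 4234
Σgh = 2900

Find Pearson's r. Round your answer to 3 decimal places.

r = (nΣgh − ΣgΣh) / √[(nΣg² − (Σg)²)(nΣh² − (Σh)²)]
Numerator: 7×2900 − 118×164 = 948
Denominator: √[(14322 − 13924)(29638 − 26896)] = √[398 × 2742] = 1044.6607
r = 948 / 1044.6607 ≈ 0.907

0.907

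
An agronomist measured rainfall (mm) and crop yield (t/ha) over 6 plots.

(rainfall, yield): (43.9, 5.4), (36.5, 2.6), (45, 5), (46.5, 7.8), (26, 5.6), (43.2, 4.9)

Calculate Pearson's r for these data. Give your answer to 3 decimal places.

0.298

n = 6, Σx = 241.1, Σy = 31.3, Σx² = 9988.95, Σy² = 177.13, Σxy = 1276.94
nΣxy − ΣxΣy = 7661.64 − 7546.43 = 115.21
nΣx² − (Σx)² = 59933.7 − 58129.21 = 1804.49; nΣy² − (Σy)² = 1062.78 − 979.69 = 83.09
r = 115.21 / √(1804.49 × 83.09) = 115.21 / 387.2145 ≈ 0.298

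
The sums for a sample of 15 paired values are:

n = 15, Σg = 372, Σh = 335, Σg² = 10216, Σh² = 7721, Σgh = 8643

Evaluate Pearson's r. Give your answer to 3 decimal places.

0.688

r = (nΣgh − ΣgΣh) / √[(nΣg² − (Σg)²)(nΣh² − (Σh)²)]
Numerator: 15×8643 − 372×335 = 5025
Denominator: √[(153240 − 138384)(115815 − 112225)] = √[14856 × 3590] = 7302.9474
r = 5025 / 7302.9474 ≈ 0.688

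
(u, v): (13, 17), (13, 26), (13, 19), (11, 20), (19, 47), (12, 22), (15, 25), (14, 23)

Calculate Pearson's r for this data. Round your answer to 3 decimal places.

n = 8, Σu = 110, Σv = 199, Σu² = 1554, Σv² = 5573, Σuv = 2880
nΣuv − ΣuΣv = 23040 − 21890 = 1150
nΣu² − (Σu)² = 12432 − 12100 = 332; nΣv² − (Σv)² = 44584 − 39601 = 4983
r = 1150 / √(332 × 4983) = 1150 / 1286.2177 ≈ 0.894

0.894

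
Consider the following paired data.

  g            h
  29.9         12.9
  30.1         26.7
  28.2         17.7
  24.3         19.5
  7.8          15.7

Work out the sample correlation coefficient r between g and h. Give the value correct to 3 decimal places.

n = 5, Σg = 120.3, Σh = 92.5, Σg² = 3246.59, Σh² = 1819.33, Σgh = 2284.83
nΣgh − ΣgΣh = 11424.15 − 11127.75 = 296.4
nΣg² − (Σg)² = 16232.95 − 14472.09 = 1760.86; nΣh² − (Σh)² = 9096.65 − 8556.25 = 540.4
r = 296.4 / √(1760.86 × 540.4) = 296.4 / 975.4839 ≈ 0.304

0.304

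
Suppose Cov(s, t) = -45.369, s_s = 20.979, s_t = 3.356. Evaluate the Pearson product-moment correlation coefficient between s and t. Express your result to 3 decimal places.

r = Cov(s,t) / (s_s · s_t) = -45.369 / (20.979 × 3.356)
  = -45.369 / 70.4055 ≈ -0.644

-0.644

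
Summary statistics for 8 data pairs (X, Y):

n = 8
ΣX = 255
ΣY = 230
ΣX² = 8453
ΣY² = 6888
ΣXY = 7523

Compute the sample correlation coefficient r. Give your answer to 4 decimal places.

0.6409

r = (nΣXY − ΣXΣY) / √[(nΣX² − (ΣX)²)(nΣY² − (ΣY)²)]
Numerator: 8×7523 − 255×230 = 1534
Denominator: √[(67624 − 65025)(55104 − 52900)] = √[2599 × 2204] = 2393.3650
r = 1534 / 2393.3650 ≈ 0.6409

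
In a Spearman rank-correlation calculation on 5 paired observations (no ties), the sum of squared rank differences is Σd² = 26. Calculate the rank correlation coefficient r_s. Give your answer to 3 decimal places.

ρ = 1 − 6Σd² / [n(n²−1)] = 1 − 6×26 / (5×24)
  = 1 − 156/120 = 1 − 1.3000 ≈ -0.300

-0.300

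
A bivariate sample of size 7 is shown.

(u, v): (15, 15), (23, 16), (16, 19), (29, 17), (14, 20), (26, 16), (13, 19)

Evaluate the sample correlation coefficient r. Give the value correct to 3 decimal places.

-0.506

n = 7, Σu = 136, Σv = 122, Σu² = 2892, Σv² = 2148, Σuv = 2333
nΣuv − ΣuΣv = 16331 − 16592 = -261
nΣu² − (Σu)² = 20244 − 18496 = 1748; nΣv² − (Σv)² = 15036 − 14884 = 152
r = -261 / √(1748 × 152) = -261 / 515.4571 ≈ -0.506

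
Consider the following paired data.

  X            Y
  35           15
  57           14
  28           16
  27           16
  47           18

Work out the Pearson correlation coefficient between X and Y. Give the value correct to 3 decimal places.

n = 5, ΣX = 194, ΣY = 79, ΣX² = 8196, ΣY² = 1257, ΣXY = 3049
nΣXY − ΣXΣY = 15245 − 15326 = -81
nΣX² − (ΣX)² = 40980 − 37636 = 3344; nΣY² − (ΣY)² = 6285 − 6241 = 44
r = -81 / √(3344 × 44) = -81 / 383.5831 ≈ -0.211

-0.211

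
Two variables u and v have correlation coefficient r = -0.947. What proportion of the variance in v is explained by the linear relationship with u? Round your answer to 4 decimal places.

r² = (-0.947)² = 0.8968

0.8968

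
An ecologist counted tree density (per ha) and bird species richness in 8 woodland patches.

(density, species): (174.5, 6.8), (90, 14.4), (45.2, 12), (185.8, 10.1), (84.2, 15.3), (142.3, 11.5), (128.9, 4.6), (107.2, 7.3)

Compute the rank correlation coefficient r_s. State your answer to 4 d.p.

-0.6190

Rank density: 7, 3, 1, 8, 2, 6, 5, 4
Rank species: 2, 7, 6, 4, 8, 5, 1, 3
d = rank(density) − rank(species): 5, -4, -5, 4, -6, 1, 4, 1; Σd² = 136
ρ = 1 − 6Σd² / [n(n²−1)] = 1 − 6×136 / (8×63) = 1 − 816/504 ≈ -0.6190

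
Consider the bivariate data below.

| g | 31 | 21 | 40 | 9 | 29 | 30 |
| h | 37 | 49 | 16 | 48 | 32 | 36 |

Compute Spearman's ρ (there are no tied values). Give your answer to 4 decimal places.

Rank g: 5, 2, 6, 1, 3, 4
Rank h: 4, 6, 1, 5, 2, 3
d = rank(g) − rank(h): 1, -4, 5, -4, 1, 1; Σd² = 60
ρ = 1 − 6Σd² / [n(n²−1)] = 1 − 6×60 / (6×35) = 1 − 360/210 ≈ -0.7143

-0.7143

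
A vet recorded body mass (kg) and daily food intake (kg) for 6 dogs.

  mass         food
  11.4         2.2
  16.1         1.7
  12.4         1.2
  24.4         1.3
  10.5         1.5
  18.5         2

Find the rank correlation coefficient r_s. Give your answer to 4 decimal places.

-0.1429

Rank mass: 2, 4, 3, 6, 1, 5
Rank food: 6, 4, 1, 2, 3, 5
d = rank(mass) − rank(food): -4, 0, 2, 4, -2, 0; Σd² = 40
ρ = 1 − 6Σd² / [n(n²−1)] = 1 − 6×40 / (6×35) = 1 − 240/210 ≈ -0.1429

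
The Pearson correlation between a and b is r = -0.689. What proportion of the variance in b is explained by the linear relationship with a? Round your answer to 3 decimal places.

r² = (-0.689)² = 0.475

0.475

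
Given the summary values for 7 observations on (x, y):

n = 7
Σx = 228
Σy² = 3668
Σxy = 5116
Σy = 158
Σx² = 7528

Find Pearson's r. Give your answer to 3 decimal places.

-0.298

r = (nΣxy − ΣxΣy) / √[(nΣx² − (Σx)²)(nΣy² − (Σy)²)]
Numerator: 7×5116 − 228×158 = -212
Denominator: √[(52696 − 51984)(25676 − 24964)] = √[712 × 712] = 712.0000
r = -212 / 712.0000 ≈ -0.298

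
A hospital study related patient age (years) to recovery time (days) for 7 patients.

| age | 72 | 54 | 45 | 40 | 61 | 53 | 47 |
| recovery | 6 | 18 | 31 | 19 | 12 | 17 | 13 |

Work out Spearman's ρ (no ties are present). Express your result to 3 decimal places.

-0.821

Rank age: 7, 5, 2, 1, 6, 4, 3
Rank recovery: 1, 5, 7, 6, 2, 4, 3
d = rank(age) − rank(recovery): 6, 0, -5, -5, 4, 0, 0; Σd² = 102
ρ = 1 − 6Σd² / [n(n²−1)] = 1 − 6×102 / (7×48) = 1 − 612/336 ≈ -0.821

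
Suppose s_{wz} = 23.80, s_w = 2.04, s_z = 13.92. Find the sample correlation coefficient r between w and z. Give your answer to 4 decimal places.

0.8381

r = Cov(w,z) / (s_w · s_z) = 23.80 / (2.04 × 13.92)
  = 23.80 / 28.3968 ≈ 0.8381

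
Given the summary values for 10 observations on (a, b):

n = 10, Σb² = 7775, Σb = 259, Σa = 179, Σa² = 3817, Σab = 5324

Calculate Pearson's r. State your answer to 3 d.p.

r = (nΣab − ΣaΣb) / √[(nΣa² − (Σa)²)(nΣb² − (Σb)²)]
Numerator: 10×5324 − 179×259 = 6879
Denominator: √[(38170 − 32041)(77750 − 67081)] = √[6129 × 10669] = 8086.4270
r = 6879 / 8086.4270 ≈ 0.851

0.851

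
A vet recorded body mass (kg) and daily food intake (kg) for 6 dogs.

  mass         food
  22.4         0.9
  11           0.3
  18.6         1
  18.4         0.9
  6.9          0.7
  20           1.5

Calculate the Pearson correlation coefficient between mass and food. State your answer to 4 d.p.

0.6433

n = 6, Σx = 97.3, Σy = 5.3, Σx² = 1754.89, Σy² = 5.45, Σxy = 93.45
nΣxy − ΣxΣy = 560.7 − 515.69 = 45.01
nΣx² − (Σx)² = 10529.34 − 9467.29 = 1062.05; nΣy² − (Σy)² = 32.7 − 28.09 = 4.61
r = 45.01 / √(1062.05 × 4.61) = 45.01 / 69.9718 ≈ 0.6433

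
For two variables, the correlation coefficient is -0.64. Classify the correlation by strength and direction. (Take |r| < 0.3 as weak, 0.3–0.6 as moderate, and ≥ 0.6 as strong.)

strong negative

r = -0.64 < 0 so the relationship is negative.
|r| = 0.64, which falls in the strong range.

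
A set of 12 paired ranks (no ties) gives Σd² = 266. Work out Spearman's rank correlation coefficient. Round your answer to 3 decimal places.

0.070

ρ = 1 − 6Σd² / [n(n²−1)] = 1 − 6×266 / (12×143)
  = 1 − 1596/1716 = 1 − 0.9301 ≈ 0.070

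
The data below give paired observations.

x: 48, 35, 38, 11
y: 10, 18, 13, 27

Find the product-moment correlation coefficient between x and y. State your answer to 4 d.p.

n = 4, Σx = 132, Σy = 68, Σx² = 5094, Σy² = 1322, Σxy = 1901
nΣxy − ΣxΣy = 7604 − 8976 = -1372
nΣx² − (Σx)² = 20376 − 17424 = 2952; nΣy² − (Σy)² = 5288 − 4624 = 664
r = -1372 / √(2952 × 664) = -1372 / 1400.0457 ≈ -0.9800

-0.9800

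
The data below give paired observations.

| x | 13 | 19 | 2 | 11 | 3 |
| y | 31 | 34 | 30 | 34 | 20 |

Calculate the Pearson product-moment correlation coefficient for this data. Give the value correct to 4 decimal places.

0.6855

n = 5, Σx = 48, Σy = 149, Σx² = 664, Σy² = 4573, Σxy = 1543
nΣxy − ΣxΣy = 7715 − 7152 = 563
nΣx² − (Σx)² = 3320 − 2304 = 1016; nΣy² − (Σy)² = 22865 − 22201 = 664
r = 563 / √(1016 × 664) = 563 / 821.3550 ≈ 0.6855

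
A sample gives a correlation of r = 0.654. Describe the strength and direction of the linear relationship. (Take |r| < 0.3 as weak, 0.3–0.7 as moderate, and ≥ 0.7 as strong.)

r = 0.654 > 0 so the relationship is positive.
|r| = 0.654, which falls in the moderate range.

moderate positive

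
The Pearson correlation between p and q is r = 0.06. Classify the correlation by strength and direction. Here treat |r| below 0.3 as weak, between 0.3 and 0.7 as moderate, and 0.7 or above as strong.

r = 0.06 > 0 so the relationship is positive.
|r| = 0.06, which falls in the weak range.

weak positive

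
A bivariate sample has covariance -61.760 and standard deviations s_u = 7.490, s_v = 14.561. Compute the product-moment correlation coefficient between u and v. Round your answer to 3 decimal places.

r = Cov(u,v) / (s_u · s_v) = -61.760 / (7.490 × 14.561)
  = -61.760 / 109.0619 ≈ -0.566

-0.566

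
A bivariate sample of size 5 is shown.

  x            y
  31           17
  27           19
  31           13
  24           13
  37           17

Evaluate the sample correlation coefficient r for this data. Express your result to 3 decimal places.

0.266

n = 5, Σx = 150, Σy = 79, Σx² = 4596, Σy² = 1277, Σxy = 2384
nΣxy − ΣxΣy = 11920 − 11850 = 70
nΣx² − (Σx)² = 22980 − 22500 = 480; nΣy² − (Σy)² = 6385 − 6241 = 144
r = 70 / √(480 × 144) = 70 / 262.9068 ≈ 0.266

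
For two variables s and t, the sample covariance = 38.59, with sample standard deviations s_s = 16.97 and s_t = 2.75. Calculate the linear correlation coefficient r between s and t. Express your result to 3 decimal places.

0.827

r = Cov(s,t) / (s_s · s_t) = 38.59 / (16.97 × 2.75)
  = 38.59 / 46.6675 ≈ 0.827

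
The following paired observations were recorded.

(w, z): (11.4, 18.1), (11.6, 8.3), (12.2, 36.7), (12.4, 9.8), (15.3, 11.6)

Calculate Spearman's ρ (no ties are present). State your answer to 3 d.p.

-0.100

Rank w: 1, 2, 3, 4, 5
Rank z: 4, 1, 5, 2, 3
d = rank(w) − rank(z): -3, 1, -2, 2, 2; Σd² = 22
ρ = 1 − 6Σd² / [n(n²−1)] = 1 − 6×22 / (5×24) = 1 − 132/120 ≈ -0.100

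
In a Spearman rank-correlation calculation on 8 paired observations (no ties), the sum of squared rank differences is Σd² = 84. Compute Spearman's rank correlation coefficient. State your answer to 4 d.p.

ρ = 1 − 6Σd² / [n(n²−1)] = 1 − 6×84 / (8×63)
  = 1 − 504/504 = 1 − 1.00000 ≈ 0.0000

0.0000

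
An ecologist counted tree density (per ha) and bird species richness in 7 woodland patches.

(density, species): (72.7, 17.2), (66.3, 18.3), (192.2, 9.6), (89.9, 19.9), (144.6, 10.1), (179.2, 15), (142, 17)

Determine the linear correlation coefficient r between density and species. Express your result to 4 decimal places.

-0.7438

n = 7, Σx = 886.9, Σy = 107.1, Σx² = 127889.63, Σy² = 1734.91, Σxy = 12660.32
nΣxy − ΣxΣy = 88622.24 − 94986.99 = -6364.75
nΣx² − (Σx)² = 895227.41 − 786591.61 = 108635.8; nΣy² − (Σy)² = 12144.37 − 11470.41 = 673.96
r = -6364.75 / √(108635.8 × 673.96) = -6364.75 / 8556.6456 ≈ -0.7438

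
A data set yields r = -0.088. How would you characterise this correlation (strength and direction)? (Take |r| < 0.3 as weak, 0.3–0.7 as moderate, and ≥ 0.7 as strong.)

weak negative

r = -0.088 < 0 so the relationship is negative.
|r| = 0.088, which falls in the weak range.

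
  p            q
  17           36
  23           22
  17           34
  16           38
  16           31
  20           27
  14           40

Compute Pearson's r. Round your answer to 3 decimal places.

n = 7, Σp = 123, Σq = 228, Σp² = 2215, Σq² = 7670, Σpq = 3900
nΣpq − ΣpΣq = 27300 − 28044 = -744
nΣp² − (Σp)² = 15505 − 15129 = 376; nΣq² − (Σq)² = 53690 − 51984 = 1706
r = -744 / √(376 × 1706) = -744 / 800.9095 ≈ -0.929

-0.929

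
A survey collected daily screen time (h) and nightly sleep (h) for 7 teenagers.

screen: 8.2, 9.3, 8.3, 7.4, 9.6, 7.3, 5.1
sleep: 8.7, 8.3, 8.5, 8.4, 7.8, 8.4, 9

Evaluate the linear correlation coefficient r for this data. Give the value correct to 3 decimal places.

-0.813

n = 7, Σx = 55.2, Σy = 59.1, Σx² = 448.84, Σy² = 499.79, Σxy = 463.34
nΣxy − ΣxΣy = 3243.38 − 3262.32 = -18.94
nΣx² − (Σx)² = 3141.88 − 3047.04 = 94.84; nΣy² − (Σy)² = 3498.53 − 3492.81 = 5.72
r = -18.94 / √(94.84 × 5.72) = -18.94 / 23.2913 ≈ -0.813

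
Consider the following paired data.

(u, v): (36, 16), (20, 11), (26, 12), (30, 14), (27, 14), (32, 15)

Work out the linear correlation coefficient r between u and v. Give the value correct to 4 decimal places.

0.9562

n = 6, Σu = 171, Σv = 82, Σu² = 5025, Σv² = 1138, Σuv = 2386
nΣuv − ΣuΣv = 14316 − 14022 = 294
nΣu² − (Σu)² = 30150 − 29241 = 909; nΣv² − (Σv)² = 6828 − 6724 = 104
r = 294 / √(909 × 104) = 294 / 307.4671 ≈ 0.9562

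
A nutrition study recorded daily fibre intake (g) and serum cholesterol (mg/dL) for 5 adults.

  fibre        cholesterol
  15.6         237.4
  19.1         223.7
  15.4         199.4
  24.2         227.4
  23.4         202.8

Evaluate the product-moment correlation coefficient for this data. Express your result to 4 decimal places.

-0.0615

n = 5, Σx = 97.7, Σy = 1090.7, Σx² = 1978.53, Σy² = 238999.41, Σxy = 21295.47
nΣxy − ΣxΣy = 106477.35 − 106561.39 = -84.04
nΣx² − (Σx)² = 9892.65 − 9545.29 = 347.36; nΣy² − (Σy)² = 1194997.05 − 1189626.49 = 5370.56
r = -84.04 / √(347.36 × 5370.56) = -84.04 / 1365.8396 ≈ -0.0615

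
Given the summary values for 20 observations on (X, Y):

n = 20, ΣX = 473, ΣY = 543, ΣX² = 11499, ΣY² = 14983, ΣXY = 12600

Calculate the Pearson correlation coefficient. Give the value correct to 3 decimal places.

-0.882

r = (nΣXY − ΣXΣY) / √[(nΣX² − (ΣX)²)(nΣY² − (ΣY)²)]
Numerator: 20×12600 − 473×543 = -4839
Denominator: √[(229980 − 223729)(299660 − 294849)] = √[6251 × 4811] = 5483.9366
r = -4839 / 5483.9366 ≈ -0.882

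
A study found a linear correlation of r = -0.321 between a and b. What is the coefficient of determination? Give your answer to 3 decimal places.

r² = (-0.321)² = 0.103

0.103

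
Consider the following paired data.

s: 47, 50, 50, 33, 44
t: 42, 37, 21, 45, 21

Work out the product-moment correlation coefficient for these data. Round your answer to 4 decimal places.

n = 5, Σs = 224, Σt = 166, Σs² = 10234, Σt² = 6040, Σst = 7283
nΣst − ΣsΣt = 36415 − 37184 = -769
nΣs² − (Σs)² = 51170 − 50176 = 994; nΣt² − (Σt)² = 30200 − 27556 = 2644
r = -769 / √(994 × 2644) = -769 / 1621.1527 ≈ -0.4744

-0.4744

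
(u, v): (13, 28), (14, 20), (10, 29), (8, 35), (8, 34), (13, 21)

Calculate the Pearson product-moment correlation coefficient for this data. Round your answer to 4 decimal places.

n = 6, Σu = 66, Σv = 167, Σu² = 762, Σv² = 4847, Σuv = 1759
nΣuv − ΣuΣv = 10554 − 11022 = -468
nΣu² − (Σu)² = 4572 − 4356 = 216; nΣv² − (Σv)² = 29082 − 27889 = 1193
r = -468 / √(216 × 1193) = -468 / 507.6298 ≈ -0.9219

-0.9219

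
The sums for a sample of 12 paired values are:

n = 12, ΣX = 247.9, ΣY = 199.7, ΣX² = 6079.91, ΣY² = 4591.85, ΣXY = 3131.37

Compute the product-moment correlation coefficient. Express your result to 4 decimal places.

-0.9014

r = (nΣXY − ΣXΣY) / √[(nΣX² − (ΣX)²)(nΣY² − (ΣY)²)]
Numerator: 12×3131.37 − 247.9×199.7 = -11929.19
Denominator: √[(72958.92 − 61454.41)(55102.2 − 39880.09)] = √[11504.51 × 15222.11] = 13233.4016
r = -11929.19 / 13233.4016 ≈ -0.9014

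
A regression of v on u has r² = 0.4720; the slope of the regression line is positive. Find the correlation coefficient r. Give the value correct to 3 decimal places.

|r| = √0.4720 = 0.687
The association is positive, so r = 0.687.

0.687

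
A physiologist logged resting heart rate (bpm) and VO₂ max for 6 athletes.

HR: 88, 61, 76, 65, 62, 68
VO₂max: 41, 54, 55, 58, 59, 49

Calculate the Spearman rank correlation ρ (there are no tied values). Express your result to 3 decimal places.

-0.543

Rank HR: 6, 1, 5, 3, 2, 4
Rank VO₂max: 1, 3, 4, 5, 6, 2
d = rank(HR) − rank(VO₂max): 5, -2, 1, -2, -4, 2; Σd² = 54
ρ = 1 − 6Σd² / [n(n²−1)] = 1 − 6×54 / (6×35) = 1 − 324/210 ≈ -0.543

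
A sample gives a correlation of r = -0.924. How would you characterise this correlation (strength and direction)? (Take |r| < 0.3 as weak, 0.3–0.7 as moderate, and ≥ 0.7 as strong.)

r = -0.924 < 0 so the relationship is negative.
|r| = 0.924, which falls in the strong range.

strong negative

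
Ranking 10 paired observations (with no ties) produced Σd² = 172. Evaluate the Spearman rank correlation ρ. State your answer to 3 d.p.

-0.042

ρ = 1 − 6Σd² / [n(n²−1)] = 1 − 6×172 / (10×99)
  = 1 − 1032/990 = 1 − 1.0424 ≈ -0.042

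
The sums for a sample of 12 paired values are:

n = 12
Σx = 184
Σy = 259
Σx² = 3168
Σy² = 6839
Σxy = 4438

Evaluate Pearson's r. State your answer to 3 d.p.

r = (nΣxy − ΣxΣy) / √[(nΣx² − (Σx)²)(nΣy² − (Σy)²)]
Numerator: 12×4438 − 184×259 = 5600
Denominator: √[(38016 − 33856)(82068 − 67081)] = √[4160 × 14987] = 7895.9433
r = 5600 / 7895.9433 ≈ 0.709

0.709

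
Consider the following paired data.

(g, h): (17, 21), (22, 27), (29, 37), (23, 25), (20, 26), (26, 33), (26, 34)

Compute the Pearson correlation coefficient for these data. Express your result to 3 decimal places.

n = 7, Σg = 163, Σh = 203, Σg² = 3895, Σh² = 6085, Σgh = 4861
nΣgh − ΣgΣh = 34027 − 33089 = 938
nΣg² − (Σg)² = 27265 − 26569 = 696; nΣh² − (Σh)² = 42595 − 41209 = 1386
r = 938 / √(696 × 1386) = 938 / 982.1690 ≈ 0.955

0.955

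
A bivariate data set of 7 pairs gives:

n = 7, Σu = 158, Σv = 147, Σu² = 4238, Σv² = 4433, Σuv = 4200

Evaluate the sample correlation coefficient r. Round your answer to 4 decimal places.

0.9276

r = (nΣuv − ΣuΣv) / √[(nΣu² − (Σu)²)(nΣv² − (Σv)²)]
Numerator: 7×4200 − 158×147 = 6174
Denominator: √[(29666 − 24964)(31031 − 21609)] = √[4702 × 9422] = 6655.9931
r = 6174 / 6655.9931 ≈ 0.9276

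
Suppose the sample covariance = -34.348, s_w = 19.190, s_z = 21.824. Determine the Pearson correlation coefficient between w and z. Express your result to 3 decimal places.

-0.082

r = Cov(w,z) / (s_w · s_z) = -34.348 / (19.190 × 21.824)
  = -34.348 / 418.8026 ≈ -0.082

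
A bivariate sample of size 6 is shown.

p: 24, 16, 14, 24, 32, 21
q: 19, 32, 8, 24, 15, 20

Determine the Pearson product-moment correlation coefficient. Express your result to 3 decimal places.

-0.078

n = 6, Σp = 131, Σq = 118, Σp² = 3069, Σq² = 2650, Σpq = 2556
nΣpq − ΣpΣq = 15336 − 15458 = -122
nΣp² − (Σp)² = 18414 − 17161 = 1253; nΣq² − (Σq)² = 15900 − 13924 = 1976
r = -122 / √(1253 × 1976) = -122 / 1573.5082 ≈ -0.078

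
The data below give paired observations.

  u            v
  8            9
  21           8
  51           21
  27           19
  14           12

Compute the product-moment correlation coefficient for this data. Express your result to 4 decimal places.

n = 5, Σu = 121, Σv = 69, Σu² = 4031, Σv² = 1091, Σuv = 1992
nΣuv − ΣuΣv = 9960 − 8349 = 1611
nΣu² − (Σu)² = 20155 − 14641 = 5514; nΣv² − (Σv)² = 5455 − 4761 = 694
r = 1611 / √(5514 × 694) = 1611 / 1956.1994 ≈ 0.8235

0.8235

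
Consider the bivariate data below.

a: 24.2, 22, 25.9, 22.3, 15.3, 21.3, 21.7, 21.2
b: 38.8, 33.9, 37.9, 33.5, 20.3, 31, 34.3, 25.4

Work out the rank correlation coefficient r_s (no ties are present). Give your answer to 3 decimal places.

0.881

Rank a: 7, 5, 8, 6, 1, 3, 4, 2
Rank b: 8, 5, 7, 4, 1, 3, 6, 2
d = rank(a) − rank(b): -1, 0, 1, 2, 0, 0, -2, 0; Σd² = 10
ρ = 1 − 6Σd² / [n(n²−1)] = 1 − 6×10 / (8×63) = 1 − 60/504 ≈ 0.881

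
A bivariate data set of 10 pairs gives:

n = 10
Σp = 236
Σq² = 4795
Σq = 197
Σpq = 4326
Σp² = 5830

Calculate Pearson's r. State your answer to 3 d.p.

r = (nΣpq − ΣpΣq) / √[(nΣp² − (Σp)²)(nΣq² − (Σq)²)]
Numerator: 10×4326 − 236×197 = -3232
Denominator: √[(58300 − 55696)(47950 − 38809)] = √[2604 × 9141] = 4878.8486
r = -3232 / 4878.8486 ≈ -0.662

-0.662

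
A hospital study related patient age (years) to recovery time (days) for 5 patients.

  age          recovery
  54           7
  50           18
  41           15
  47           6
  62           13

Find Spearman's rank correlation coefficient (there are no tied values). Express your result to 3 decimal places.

Rank age: 4, 3, 1, 2, 5
Rank recovery: 2, 5, 4, 1, 3
d = rank(age) − rank(recovery): 2, -2, -3, 1, 2; Σd² = 22
ρ = 1 − 6Σd² / [n(n²−1)] = 1 − 6×22 / (5×24) = 1 − 132/120 ≈ -0.100

-0.100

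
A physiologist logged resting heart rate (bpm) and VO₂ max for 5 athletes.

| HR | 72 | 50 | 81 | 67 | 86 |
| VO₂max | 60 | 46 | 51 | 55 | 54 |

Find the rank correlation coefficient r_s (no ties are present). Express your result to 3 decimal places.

0.200

Rank HR: 3, 1, 4, 2, 5
Rank VO₂max: 5, 1, 2, 4, 3
d = rank(HR) − rank(VO₂max): -2, 0, 2, -2, 2; Σd² = 16
ρ = 1 − 6Σd² / [n(n²−1)] = 1 − 6×16 / (5×24) = 1 − 96/120 ≈ 0.200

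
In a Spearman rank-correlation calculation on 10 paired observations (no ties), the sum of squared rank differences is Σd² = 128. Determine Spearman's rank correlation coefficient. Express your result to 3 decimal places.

ρ = 1 − 6Σd² / [n(n²−1)] = 1 − 6×128 / (10×99)
  = 1 − 768/990 = 1 − 0.7758 ≈ 0.224

0.224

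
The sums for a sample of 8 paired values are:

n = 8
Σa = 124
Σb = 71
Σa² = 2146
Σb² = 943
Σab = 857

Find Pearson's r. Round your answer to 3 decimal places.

r = (nΣab − ΣaΣb) / √[(nΣa² − (Σa)²)(nΣb² − (Σb)²)]
Numerator: 8×857 − 124×71 = -1948
Denominator: √[(17168 − 15376)(7544 − 5041)] = √[1792 × 2503] = 2117.8706
r = -1948 / 2117.8706 ≈ -0.920

-0.920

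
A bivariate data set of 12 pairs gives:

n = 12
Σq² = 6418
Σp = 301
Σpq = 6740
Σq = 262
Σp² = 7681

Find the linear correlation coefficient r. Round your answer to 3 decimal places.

0.556

r = (nΣpq − ΣpΣq) / √[(nΣp² − (Σp)²)(nΣq² − (Σq)²)]
Numerator: 12×6740 − 301×262 = 2018
Denominator: √[(92172 − 90601)(77016 − 68644)] = √[1571 × 8372] = 3626.6254
r = 2018 / 3626.6254 ≈ 0.556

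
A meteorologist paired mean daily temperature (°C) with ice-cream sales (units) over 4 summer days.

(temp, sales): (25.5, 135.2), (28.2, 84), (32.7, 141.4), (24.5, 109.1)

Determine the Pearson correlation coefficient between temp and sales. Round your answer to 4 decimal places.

0.3134

n = 4, Σx = 110.9, Σy = 469.7, Σx² = 3115.03, Σy² = 57231.81, Σxy = 13113.13
nΣxy − ΣxΣy = 52452.52 − 52089.73 = 362.79
nΣx² − (Σx)² = 12460.12 − 12298.81 = 161.31; nΣy² − (Σy)² = 228927.24 − 220618.09 = 8309.15
r = 362.79 / √(161.31 × 8309.15) = 362.79 / 1157.7344 ≈ 0.3134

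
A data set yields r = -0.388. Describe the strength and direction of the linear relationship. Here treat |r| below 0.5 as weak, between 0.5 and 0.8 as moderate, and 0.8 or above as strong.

r = -0.388 < 0 so the relationship is negative.
|r| = 0.388, which falls in the weak range.

weak negative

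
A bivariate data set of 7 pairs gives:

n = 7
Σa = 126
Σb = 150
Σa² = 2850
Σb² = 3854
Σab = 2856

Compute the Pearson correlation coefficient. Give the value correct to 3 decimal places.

0.256

r = (nΣab − ΣaΣb) / √[(nΣa² − (Σa)²)(nΣb² − (Σb)²)]
Numerator: 7×2856 − 126×150 = 1092
Denominator: √[(19950 − 15876)(26978 − 22500)] = √[4074 × 4478] = 4271.2261
r = 1092 / 4271.2261 ≈ 0.256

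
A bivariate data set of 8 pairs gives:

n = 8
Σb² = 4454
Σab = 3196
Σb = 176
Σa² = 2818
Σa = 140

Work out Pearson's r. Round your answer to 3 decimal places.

0.251

r = (nΣab − ΣaΣb) / √[(nΣa² − (Σa)²)(nΣb² − (Σb)²)]
Numerator: 8×3196 − 140×176 = 928
Denominator: √[(22544 − 19600)(35632 − 30976)] = √[2944 × 4656] = 3702.3322
r = 928 / 3702.3322 ≈ 0.251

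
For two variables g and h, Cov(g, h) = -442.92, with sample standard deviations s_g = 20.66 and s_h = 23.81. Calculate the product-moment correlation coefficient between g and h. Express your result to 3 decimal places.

-0.900

r = Cov(g,h) / (s_g · s_h) = -442.92 / (20.66 × 23.81)
  = -442.92 / 491.9146 ≈ -0.900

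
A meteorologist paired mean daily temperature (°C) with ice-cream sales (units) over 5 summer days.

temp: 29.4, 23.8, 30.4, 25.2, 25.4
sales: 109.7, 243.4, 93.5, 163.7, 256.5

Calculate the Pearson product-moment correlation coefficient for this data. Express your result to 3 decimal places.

n = 5, Σx = 134.2, Σy = 866.8, Σx² = 3635.16, Σy² = 172609.84, Σxy = 22500.84
nΣxy − ΣxΣy = 112504.2 − 116324.56 = -3820.36
nΣx² − (Σx)² = 18175.8 − 18009.64 = 166.16; nΣy² − (Σy)² = 863049.2 − 751342.24 = 111706.96
r = -3820.36 / √(166.16 × 111706.96) = -3820.36 / 4308.2744 ≈ -0.887

-0.887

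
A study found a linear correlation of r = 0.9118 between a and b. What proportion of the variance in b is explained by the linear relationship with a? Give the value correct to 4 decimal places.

r² = (0.9118)² = 0.8314

0.8314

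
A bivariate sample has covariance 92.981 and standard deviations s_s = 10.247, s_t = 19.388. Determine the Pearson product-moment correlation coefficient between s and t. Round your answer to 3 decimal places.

0.468

r = Cov(s,t) / (s_s · s_t) = 92.981 / (10.247 × 19.388)
  = 92.981 / 198.6688 ≈ 0.468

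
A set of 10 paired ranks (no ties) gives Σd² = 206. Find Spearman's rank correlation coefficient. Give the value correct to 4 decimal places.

ρ = 1 − 6Σd² / [n(n²−1)] = 1 − 6×206 / (10×99)
  = 1 − 1236/990 = 1 − 1.24848 ≈ -0.2485

-0.2485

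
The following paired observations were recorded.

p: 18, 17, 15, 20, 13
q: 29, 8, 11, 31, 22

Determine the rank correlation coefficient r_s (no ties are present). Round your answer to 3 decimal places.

Rank p: 4, 3, 2, 5, 1
Rank q: 4, 1, 2, 5, 3
d = rank(p) − rank(q): 0, 2, 0, 0, -2; Σd² = 8
ρ = 1 − 6Σd² / [n(n²−1)] = 1 − 6×8 / (5×24) = 1 − 48/120 ≈ 0.600

0.600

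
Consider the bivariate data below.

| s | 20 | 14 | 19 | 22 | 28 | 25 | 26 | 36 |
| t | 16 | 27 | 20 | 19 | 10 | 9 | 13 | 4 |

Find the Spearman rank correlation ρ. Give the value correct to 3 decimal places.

-0.905

Rank s: 3, 1, 2, 4, 7, 5, 6, 8
Rank t: 5, 8, 7, 6, 3, 2, 4, 1
d = rank(s) − rank(t): -2, -7, -5, -2, 4, 3, 2, 7; Σd² = 160
ρ = 1 − 6Σd² / [n(n²−1)] = 1 − 6×160 / (8×63) = 1 − 960/504 ≈ -0.905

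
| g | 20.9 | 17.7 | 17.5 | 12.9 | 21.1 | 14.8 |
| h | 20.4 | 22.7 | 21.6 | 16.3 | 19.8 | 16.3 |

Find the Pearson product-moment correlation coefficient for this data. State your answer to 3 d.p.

n = 6, Σg = 104.9, Σh = 117.1, Σg² = 1887.01, Σh² = 2321.43, Σgh = 2075.44
nΣgh − ΣgΣh = 12452.64 − 12283.79 = 168.85
nΣg² − (Σg)² = 11322.06 − 11004.01 = 318.05; nΣh² − (Σh)² = 13928.58 − 13712.41 = 216.17
r = 168.85 / √(318.05 × 216.17) = 168.85 / 262.2077 ≈ 0.644

0.644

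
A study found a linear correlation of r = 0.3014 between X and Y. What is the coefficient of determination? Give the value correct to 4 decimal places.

r² = (0.3014)² = 0.0908

0.0908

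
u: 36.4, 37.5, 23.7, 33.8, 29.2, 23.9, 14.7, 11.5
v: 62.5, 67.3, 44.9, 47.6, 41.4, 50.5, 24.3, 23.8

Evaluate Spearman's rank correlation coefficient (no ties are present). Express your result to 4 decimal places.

0.8810

Rank u: 7, 8, 3, 6, 5, 4, 2, 1
Rank v: 7, 8, 4, 5, 3, 6, 2, 1
d = rank(u) − rank(v): 0, 0, -1, 1, 2, -2, 0, 0; Σd² = 10
ρ = 1 − 6Σd² / [n(n²−1)] = 1 − 6×10 / (8×63) = 1 − 60/504 ≈ 0.8810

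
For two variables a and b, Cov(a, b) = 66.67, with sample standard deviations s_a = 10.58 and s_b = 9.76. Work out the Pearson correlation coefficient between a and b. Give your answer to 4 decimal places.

r = Cov(a,b) / (s_a · s_b) = 66.67 / (10.58 × 9.76)
  = 66.67 / 103.2608 ≈ 0.6456

0.6456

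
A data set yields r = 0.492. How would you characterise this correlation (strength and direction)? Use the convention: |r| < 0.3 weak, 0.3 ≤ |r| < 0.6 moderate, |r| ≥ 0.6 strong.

r = 0.492 > 0 so the relationship is positive.
|r| = 0.492, which falls in the moderate range.

moderate positive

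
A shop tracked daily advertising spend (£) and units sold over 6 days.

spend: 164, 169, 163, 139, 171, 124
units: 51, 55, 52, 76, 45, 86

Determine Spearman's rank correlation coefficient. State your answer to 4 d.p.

Rank spend: 4, 5, 3, 2, 6, 1
Rank units: 2, 4, 3, 5, 1, 6
d = rank(spend) − rank(units): 2, 1, 0, -3, 5, -5; Σd² = 64
ρ = 1 − 6Σd² / [n(n²−1)] = 1 − 6×64 / (6×35) = 1 − 384/210 ≈ -0.8286

-0.8286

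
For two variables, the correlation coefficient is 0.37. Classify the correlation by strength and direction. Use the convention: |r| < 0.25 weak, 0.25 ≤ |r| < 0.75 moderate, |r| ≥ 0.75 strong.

moderate positive

r = 0.37 > 0 so the relationship is positive.
|r| = 0.37, which falls in the moderate range.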